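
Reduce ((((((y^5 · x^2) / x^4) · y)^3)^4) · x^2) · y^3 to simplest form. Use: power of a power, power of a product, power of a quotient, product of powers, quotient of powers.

x^(-22)·y^75

((((((y^5 · x^2) / x^4) · y)^3)^4) · x^2) · y^3
= (((((y^5 · x^2) / x^4) · y)^12) · x^2) · y^3    [power of a power]
= (((((y^5 · x^2) / x^4)^12) · (y^12)) · x^2) · y^3    [power of a product]
= (((((y^5 · x^2)^12) / ((x^4)^12)) · (y^12)) · x^2) · y^3    [power of a quotient]
= ((((((y^5)^12) · ((x^2)^12)) / ((x^4)^12)) · (y^12)) · x^2) · y^3    [power of a product]
= ((((y^60 · ((x^2)^12)) / ((x^4)^12)) · (y^12)) · x^2) · y^3    [power of a power]
= ((((y^60 · x^24) / ((x^4)^12)) · (y^12)) · x^2) · y^3    [power of a power]
= ((((y^60 · x^24) / x^48) · (y^12)) · x^2) · y^3    [power of a power]
= x^(-22)·y^75    [quotient of powers; product of powers]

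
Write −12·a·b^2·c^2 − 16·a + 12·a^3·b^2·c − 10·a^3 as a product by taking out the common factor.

2·a(−6·b^2·c^2 − 8 + 6·a^2·b^2·c − 5·a^2)

−12·a·b^2·c^2 − 16·a + 12·a^3·b^2·c − 10·a^3
= 2(−6·a·b^2·c^2 − 8·a + 6·a^3·b^2·c − 5·a^3)    [factor out 2]
= 2·a(−6·b^2·c^2 − 8 + 6·a^2·b^2·c − 5·a^2)    [factor out a]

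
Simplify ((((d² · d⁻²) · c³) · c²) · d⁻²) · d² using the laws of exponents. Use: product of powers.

((((d² · d⁻²) · c³) · c²) · d⁻²) · d²
= (((d⁰ · c³) · c²) · d⁻²) · d²    [product of powers]
= c⁵    [product of powers]

c⁵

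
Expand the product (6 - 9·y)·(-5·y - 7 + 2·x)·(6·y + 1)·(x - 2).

(6 - 9·y)·(-5·y - 7 + 2·x)·(6·y + 1)·(x - 2)
= (-30·y - 42 + 12·x + 45·y² + 63·y - 18·x·y)·(6·y + 1)·(x - 2)    [distributive law]
= (33·y - 42 + 12·x + 45·y² - 18·x·y)·(6·y + 1)·(x - 2)    [combine like terms]
= (198·y² + 33·y - 252·y - 42 + 72·x·y + 12·x + 270·y³ + 45·y² - 108·x·y² - 18·x·y)·(x - 2)    [distributive law]
= (243·y² - 219·y - 42 + 54·x·y + 12·x + 270·y³ - 108·x·y²)·(x - 2)    [combine like terms]
= 243·x·y² - 486·y² - 219·x·y + 438·y - 42·x + 84 + 54·x²·y - 108·x·y + 12·x² - 24·x + 270·x·y³ - 540·y³ - 108·x²·y² + 216·x·y²    [distributive law]
= 459·x·y² - 486·y² - 327·x·y + 438·y - 66·x + 84 + 54·x²·y + 12·x² + 270·x·y³ - 540·y³ - 108·x²·y²    [combine like terms]

459·x·y² - 486·y² - 327·x·y + 438·y - 66·x + 84 + 54·x²·y + 12·x² + 270·x·y³ - 540·y³ - 108·x²·y²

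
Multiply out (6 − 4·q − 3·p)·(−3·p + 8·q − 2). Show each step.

(6 − 4·q − 3·p)·(−3·p + 8·q − 2)
= −18·p + 48·q − 12 + 12·p·q − 32·q^2 + 8·q + 9·p^2 − 24·p·q + 6·p    [distributive law]
= −12·p + 56·q − 12 − 12·p·q − 32·q^2 + 9·p^2    [combine like terms]

−12·p + 56·q − 12 − 12·p·q − 32·q^2 + 9·p^2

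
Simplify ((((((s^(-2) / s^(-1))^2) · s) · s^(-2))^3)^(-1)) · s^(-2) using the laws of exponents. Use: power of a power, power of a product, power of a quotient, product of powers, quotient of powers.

s^7

((((((s^(-2) / s^(-1))^2) · s) · s^(-2))^3)^(-1)) · s^(-2)
= (((((s^(-2) / s^(-1))^2) · s) · s^(-2))^(-3)) · s^(-2)    [power of a power]
= (((((s^(-2) / s^(-1))^2) · s)^(-3)) · ((s^(-2))^(-3))) · s^(-2)    [power of a product]
= (((((s^(-2) / s^(-1))^2)^(-3)) · (s^(-3))) · ((s^(-2))^(-3))) · s^(-2)    [power of a product]
= ((((s^(-2) / s^(-1))^(-6)) · (s^(-3))) · ((s^(-2))^(-3))) · s^(-2)    [power of a power]
= (((((s^(-2))^(-6)) / ((s^(-1))^(-6))) · (s^(-3))) · ((s^(-2))^(-3))) · s^(-2)    [power of a quotient]
= (((s^12 / ((s^(-1))^(-6))) · (s^(-3))) · ((s^(-2))^(-3))) · s^(-2)    [power of a power]
= (((s^12 / s^6) · (s^(-3))) · ((s^(-2))^(-3))) · s^(-2)    [power of a power]
= ((s^6 · (s^(-3))) · ((s^(-2))^(-3))) · s^(-2)    [quotient of powers]
= (s^3 · ((s^(-2))^(-3))) · s^(-2)    [product of powers]
= (s^3 · s^6) · s^(-2)    [power of a power]
= s^9 · s^(-2)    [product of powers]
= s^7    [product of powers]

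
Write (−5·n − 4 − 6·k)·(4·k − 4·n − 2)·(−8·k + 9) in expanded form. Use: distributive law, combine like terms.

(−5·n − 4 − 6·k)·(4·k − 4·n − 2)·(−8·k + 9)
= (−20·k·n + 20·n^2 + 10·n − 16·k + 16·n + 8 − 24·k^2 + 24·k·n + 12·k)·(−8·k + 9)    [distributive law]
= (4·k·n + 20·n^2 + 26·n − 4·k + 8 − 24·k^2)·(−8·k + 9)    [combine like terms]
= −32·k^2·n + 36·k·n − 160·k·n^2 + 180·n^2 − 208·k·n + 234·n + 32·k^2 − 36·k − 64·k + 72 + 192·k^3 − 216·k^2    [distributive law]
= −32·k^2·n − 172·k·n − 160·k·n^2 + 180·n^2 + 234·n − 184·k^2 − 100·k + 72 + 192·k^3    [combine like terms]

−32·k^2·n − 172·k·n − 160·k·n^2 + 180·n^2 + 234·n − 184·k^2 − 100·k + 72 + 192·k^3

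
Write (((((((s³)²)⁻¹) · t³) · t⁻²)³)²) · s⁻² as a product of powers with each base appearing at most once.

s⁻³⁸t⁶

(((((((s³)²)⁻¹) · t³) · t⁻²)³)²) · s⁻²
= ((((((s³)²)⁻¹) · t³) · t⁻²)⁶) · s⁻²    [power of a power]
= ((((((s³)²)⁻¹) · t³)⁶) · ((t⁻²)⁶)) · s⁻²    [power of a product]
= ((((((s³)²)⁻¹)⁶) · ((t³)⁶)) · ((t⁻²)⁶)) · s⁻²    [power of a product]
= (((((s³)²)⁻⁶) · ((t³)⁶)) · ((t⁻²)⁶)) · s⁻²    [power of a power]
= ((((s³)⁻¹²) · ((t³)⁶)) · ((t⁻²)⁶)) · s⁻²    [power of a power]
= ((s⁻³⁶ · ((t³)⁶)) · ((t⁻²)⁶)) · s⁻²    [power of a power]
= ((s⁻³⁶ · t¹⁸) · ((t⁻²)⁶)) · s⁻²    [power of a power]
= ((s⁻³⁶ · t¹⁸) · t⁻¹²) · s⁻²    [power of a power]
= s⁻³⁸t⁶    [product of powers]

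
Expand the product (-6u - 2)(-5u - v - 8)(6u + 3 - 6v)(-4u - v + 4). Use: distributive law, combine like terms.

(-6u - 2)(-5u - v - 8)(6u + 3 - 6v)(-4u - v + 4)
= (30u^2 + 6uv + 48u + 10u + 2v + 16)(6u + 3 - 6v)(-4u - v + 4)    [distributive law]
= (30u^2 + 6uv + 58u + 2v + 16)(6u + 3 - 6v)(-4u - v + 4)    [combine like terms]
= (180u^3 + 90u^2 - 180u^2v + 36u^2v + 18uv - 36uv^2 + 348u^2 + 174u - 348uv + 12uv + 6v - 12v^2 + 96u + 48 - 96v)(-4u - v + 4)    [distributive law]
= (180u^3 + 438u^2 - 144u^2v - 318uv - 36uv^2 + 270u - 90v - 12v^2 + 48)(-4u - v + 4)    [combine like terms]
= -720u^4 - 180u^3v + 720u^3 - 1752u^3 - 438u^2v + 1752u^2 + 576u^3v + 144u^2v^2 - 576u^2v + 1272u^2v + 318uv^2 - 1272uv + 144u^2v^2 + 36uv^3 - 144uv^2 - 1080u^2 - 270uv + 1080u + 360uv + 90v^2 - 360v + 48uv^2 + 12v^3 - 48v^2 - 192u - 48v + 192    [distributive law]
= -720u^4 + 396u^3v - 1032u^3 + 258u^2v + 672u^2 + 288u^2v^2 + 222uv^2 - 1182uv + 36uv^3 + 888u + 42v^2 - 408v + 12v^3 + 192    [combine like terms]

-720u^4 + 396u^3v - 1032u^3 + 258u^2v + 672u^2 + 288u^2v^2 + 222uv^2 - 1182uv + 36uv^3 + 888u + 42v^2 - 408v + 12v^3 + 192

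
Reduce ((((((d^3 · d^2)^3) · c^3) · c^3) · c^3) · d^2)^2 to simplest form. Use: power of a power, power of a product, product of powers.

c^18d^34

((((((d^3 · d^2)^3) · c^3) · c^3) · c^3) · d^2)^2
= ((((((d^3 · d^2)^3) · c^3) · c^3) · c^3)^2) · ((d^2)^2)    [power of a product]
= ((((((d^3 · d^2)^3) · c^3) · c^3)^2) · ((c^3)^2)) · ((d^2)^2)    [power of a product]
= ((((((d^3 · d^2)^3) · c^3)^2) · ((c^3)^2)) · ((c^3)^2)) · ((d^2)^2)    [power of a product]
= ((((((d^3 · d^2)^3)^2) · ((c^3)^2)) · ((c^3)^2)) · ((c^3)^2)) · ((d^2)^2)    [power of a product]
= (((((d^3 · d^2)^6) · ((c^3)^2)) · ((c^3)^2)) · ((c^3)^2)) · ((d^2)^2)    [power of a power]
= ((((((d^3)^6) · ((d^2)^6)) · ((c^3)^2)) · ((c^3)^2)) · ((c^3)^2)) · ((d^2)^2)    [power of a product]
= ((((d^18 · ((d^2)^6)) · ((c^3)^2)) · ((c^3)^2)) · ((c^3)^2)) · ((d^2)^2)    [power of a power]
= ((((d^18 · d^12) · ((c^3)^2)) · ((c^3)^2)) · ((c^3)^2)) · ((d^2)^2)    [power of a power]
= (((d^30 · ((c^3)^2)) · ((c^3)^2)) · ((c^3)^2)) · ((d^2)^2)    [product of powers]
= (((d^30 · c^6) · ((c^3)^2)) · ((c^3)^2)) · ((d^2)^2)    [power of a power]
= (((d^30 · c^6) · c^6) · ((c^3)^2)) · ((d^2)^2)    [power of a power]
= (((d^30 · c^6) · c^6) · c^6) · ((d^2)^2)    [power of a power]
= (((d^30 · c^6) · c^6) · c^6) · d^4    [power of a power]
= c^18d^34    [product of powers]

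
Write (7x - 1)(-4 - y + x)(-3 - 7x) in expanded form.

(7x - 1)(-4 - y + x)(-3 - 7x)
= (-28x - 7xy + 7x^2 + 4 + y - x)(-3 - 7x)    [distributive law]
= (-29x - 7xy + 7x^2 + 4 + y)(-3 - 7x)    [combine like terms]
= 87x + 203x^2 + 21xy + 49x^2y - 21x^2 - 49x^3 - 12 - 28x - 3y - 7xy    [distributive law]
= 59x + 182x^2 + 14xy + 49x^2y - 49x^3 - 12 - 3y    [combine like terms]

59x + 182x^2 + 14xy + 49x^2y - 49x^3 - 12 - 3y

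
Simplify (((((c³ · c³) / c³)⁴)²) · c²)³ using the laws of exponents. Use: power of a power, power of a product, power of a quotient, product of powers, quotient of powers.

c⁷⁸

(((((c³ · c³) / c³)⁴)²) · c²)³
= (((((c³ · c³) / c³)⁴)²)³) · ((c²)³)    [power of a product]
= ((((c³ · c³) / c³)⁴)⁶) · ((c²)³)    [power of a power]
= (((c³ · c³) / c³)²⁴) · ((c²)³)    [power of a power]
= (((c³ · c³)²⁴) / ((c³)²⁴)) · ((c²)³)    [power of a quotient]
= ((((c³)²⁴) · ((c³)²⁴)) / ((c³)²⁴)) · ((c²)³)    [power of a product]
= ((c⁷² · ((c³)²⁴)) / ((c³)²⁴)) · ((c²)³)    [power of a power]
= ((c⁷² · c⁷²) / ((c³)²⁴)) · ((c²)³)    [power of a power]
= (c¹⁴⁴ / ((c³)²⁴)) · ((c²)³)    [product of powers]
= (c¹⁴⁴ / c⁷²) · ((c²)³)    [power of a power]
= c⁷² · ((c²)³)    [quotient of powers]
= c⁷² · c⁶    [power of a power]
= c⁷⁸    [product of powers]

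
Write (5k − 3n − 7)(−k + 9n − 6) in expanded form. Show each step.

(5k − 3n − 7)(−k + 9n − 6)
= −5k^2 + 45kn − 30k + 3kn − 27n^2 + 18n + 7k − 63n + 42    [distributive law]
= −5k^2 + 48kn − 23k − 27n^2 − 45n + 42    [combine like terms]

−5k^2 + 48kn − 23k − 27n^2 − 45n + 42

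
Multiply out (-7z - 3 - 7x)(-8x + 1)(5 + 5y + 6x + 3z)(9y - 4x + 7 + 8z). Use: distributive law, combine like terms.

5381xyz + 5428x²z + 2735xz + 3572xz² + 2520xy²z + 5656x²yz + 3752xyz² + 672x³z + 3360x²z² + 1344xz³ - 761yz - 428z - 499z² - 315y²z - 469yz² - 168z³ + 1258xy + 2406x² + 529x + 765xy² + 5058x²y + 824x³ - 240y - 105 - 135y² + 2520x²y² + 1904x³y - 1344x⁴

(-7z - 3 - 7x)(-8x + 1)(5 + 5y + 6x + 3z)(9y - 4x + 7 + 8z)
= (56xz - 7z + 24x - 3 + 56x² - 7x)(5 + 5y + 6x + 3z)(9y - 4x + 7 + 8z)    [distributive law]
= (56xz - 7z + 17x - 3 + 56x²)(5 + 5y + 6x + 3z)(9y - 4x + 7 + 8z)    [combine like terms]
= (280xz + 280xyz + 336x²z + 168xz² - 35z - 35yz - 42xz - 21z² + 85x + 85xy + 102x² + 51xz - 15 - 15y - 18x - 9z + 280x² + 280x²y + 336x³ + 168x²z)(9y - 4x + 7 + 8z)    [distributive law]
= (289xz + 280xyz + 504x²z + 168xz² - 44z - 35yz - 21z² + 67x + 85xy + 382x² - 15 - 15y + 280x²y + 336x³)(9y - 4x + 7 + 8z)    [combine like terms]
= 2601xyz - 1156x²z + 2023xz + 2312xz² + 2520xy²z - 1120x²yz + 1960xyz + 2240xyz² + 4536x²yz - 2016x³z + 3528x²z + 4032x²z² + 1512xyz² - 672x²z² + 1176xz² + 1344xz³ - 396yz + 176xz - 308z - 352z² - 315y²z + 140xyz - 245yz - 280yz² - 189yz² + 84xz² - 147z² - 168z³ + 603xy - 268x² + 469x + 536xz + 765xy² - 340x²y + 595xy + 680xyz + 3438x²y - 1528x³ + 2674x² + 3056x²z - 135y + 60x - 105 - 120z - 135y² + 60xy - 105y - 120yz + 2520x²y² - 1120x³y + 1960x²y + 2240x²yz + 3024x³y - 1344x⁴ + 2352x³ + 2688x³z    [distributive law]
= 5381xyz + 5428x²z + 2735xz + 3572xz² + 2520xy²z + 5656x²yz + 3752xyz² + 672x³z + 3360x²z² + 1344xz³ - 761yz - 428z - 499z² - 315y²z - 469yz² - 168z³ + 1258xy + 2406x² + 529x + 765xy² + 5058x²y + 824x³ - 240y - 105 - 135y² + 2520x²y² + 1904x³y - 1344x⁴    [combine like terms]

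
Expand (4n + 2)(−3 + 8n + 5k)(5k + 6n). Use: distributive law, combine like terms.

80kn + 24n^2 + 280kn^2 + 192n^3 + 100k^2n − 30k − 36n + 50k^2

(4n + 2)(−3 + 8n + 5k)(5k + 6n)
= (−12n + 32n^2 + 20kn − 6 + 16n + 10k)(5k + 6n)    [distributive law]
= (4n + 32n^2 + 20kn − 6 + 10k)(5k + 6n)    [combine like terms]
= 20kn + 24n^2 + 160kn^2 + 192n^3 + 100k^2n + 120kn^2 − 30k − 36n + 50k^2 + 60kn    [distributive law]
= 80kn + 24n^2 + 280kn^2 + 192n^3 + 100k^2n − 30k − 36n + 50k^2    [combine like terms]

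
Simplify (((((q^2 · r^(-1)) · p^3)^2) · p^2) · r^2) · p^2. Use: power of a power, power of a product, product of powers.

p^10q^4

(((((q^2 · r^(-1)) · p^3)^2) · p^2) · r^2) · p^2
= (((((q^2 · r^(-1))^2) · ((p^3)^2)) · p^2) · r^2) · p^2    [power of a product]
= ((((((q^2)^2) · ((r^(-1))^2)) · ((p^3)^2)) · p^2) · r^2) · p^2    [power of a product]
= ((((q^4 · ((r^(-1))^2)) · ((p^3)^2)) · p^2) · r^2) · p^2    [power of a power]
= ((((q^4 · r^(-2)) · ((p^3)^2)) · p^2) · r^2) · p^2    [power of a power]
= ((((q^4 · r^(-2)) · p^6) · p^2) · r^2) · p^2    [power of a power]
= p^10q^4    [product of powers]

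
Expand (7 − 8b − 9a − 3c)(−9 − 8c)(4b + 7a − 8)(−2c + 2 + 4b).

1328bc + 360b − 2736b^2 + 620ac − 2178a − 2700ab − 544c + 1008 + 680bc^2 − 2576b^2c + 1894ac^2 − 3300abc − 848c^2 + 1152b^3 + 3312ab^2 − 128b^2c^2 + 1024b^3c − 800abc^2 + 2944ab^2c − 126a^2c + 1134a^2 + 2268a^2b − 1008a^2c^2 + 2016a^2bc − 192bc^3 − 336ac^3 + 384c^3

(7 − 8b − 9a − 3c)(−9 − 8c)(4b + 7a − 8)(−2c + 2 + 4b)
= (−63 − 56c + 72b + 64bc + 81a + 72ac + 27c + 24c^2)(4b + 7a − 8)(−2c + 2 + 4b)    [distributive law]
= (−63 − 29c + 72b + 64bc + 81a + 72ac + 24c^2)(4b + 7a − 8)(−2c + 2 + 4b)    [combine like terms]
= (−252b − 441a + 504 − 116bc − 203ac + 232c + 288b^2 + 504ab − 576b + 256b^2c + 448abc − 512bc + 324ab + 567a^2 − 648a + 288abc + 504a^2c − 576ac + 96bc^2 + 168ac^2 − 192c^2)(−2c + 2 + 4b)    [distributive law]
= (−828b − 1089a + 504 − 628bc − 779ac + 232c + 288b^2 + 828ab + 256b^2c + 736abc + 567a^2 + 504a^2c + 96bc^2 + 168ac^2 − 192c^2)(−2c + 2 + 4b)    [combine like terms]
= 1656bc − 1656b − 3312b^2 + 2178ac − 2178a − 4356ab − 1008c + 1008 + 2016b + 1256bc^2 − 1256bc − 2512b^2c + 1558ac^2 − 1558ac − 3116abc − 464c^2 + 464c + 928bc − 576b^2c + 576b^2 + 1152b^3 − 1656abc + 1656ab + 3312ab^2 − 512b^2c^2 + 512b^2c + 1024b^3c − 1472abc^2 + 1472abc + 2944ab^2c − 1134a^2c + 1134a^2 + 2268a^2b − 1008a^2c^2 + 1008a^2c + 2016a^2bc − 192bc^3 + 192bc^2 + 384b^2c^2 − 336ac^3 + 336ac^2 + 672abc^2 + 384c^3 − 384c^2 − 768bc^2    [distributive law]
= 1328bc + 360b − 2736b^2 + 620ac − 2178a − 2700ab − 544c + 1008 + 680bc^2 − 2576b^2c + 1894ac^2 − 3300abc − 848c^2 + 1152b^3 + 3312ab^2 − 128b^2c^2 + 1024b^3c − 800abc^2 + 2944ab^2c − 126a^2c + 1134a^2 + 2268a^2b − 1008a^2c^2 + 2016a^2bc − 192bc^3 − 336ac^3 + 384c^3    [combine like terms]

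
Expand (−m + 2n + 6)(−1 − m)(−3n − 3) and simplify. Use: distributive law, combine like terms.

(−m + 2n + 6)(−1 − m)(−3n − 3)
= (m + m² − 2n − 2mn − 6 − 6m)(−3n − 3)    [distributive law]
= (−5m + m² − 2n − 2mn − 6)(−3n − 3)    [combine like terms]
= 15mn + 15m − 3m²n − 3m² + 6n² + 6n + 6mn² + 6mn + 18n + 18    [distributive law]
= 21mn + 15m − 3m²n − 3m² + 6n² + 24n + 6mn² + 18    [combine like terms]

21mn + 15m − 3m²n − 3m² + 6n² + 24n + 6mn² + 18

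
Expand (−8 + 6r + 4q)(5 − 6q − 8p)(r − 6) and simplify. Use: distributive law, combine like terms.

(−8 + 6r + 4q)(5 − 6q − 8p)(r − 6)
= (−40 + 48q + 64p + 30r − 36qr − 48pr + 20q − 24q² − 32pq)(r − 6)    [distributive law]
= (−40 + 68q + 64p + 30r − 36qr − 48pr − 24q² − 32pq)(r − 6)    [combine like terms]
= −40r + 240 + 68qr − 408q + 64pr − 384p + 30r² − 180r − 36qr² + 216qr − 48pr² + 288pr − 24q²r + 144q² − 32pqr + 192pq    [distributive law]
= −220r + 240 + 284qr − 408q + 352pr − 384p + 30r² − 36qr² − 48pr² − 24q²r + 144q² − 32pqr + 192pq    [combine like terms]

−220r + 240 + 284qr − 408q + 352pr − 384p + 30r² − 36qr² − 48pr² − 24q²r + 144q² − 32pqr + 192pq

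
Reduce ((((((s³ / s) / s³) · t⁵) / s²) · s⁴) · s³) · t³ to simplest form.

s⁴·t⁸

((((((s³ / s) / s³) · t⁵) / s²) · s⁴) · s³) · t³
= (((((s² / s³) · t⁵) / s²) · s⁴) · s³) · t³    [quotient of powers]
= ((((s⁻¹ · t⁵) / s²) · s⁴) · s³) · t³    [quotient of powers]
= s⁴·t⁸    [quotient of powers; product of powers]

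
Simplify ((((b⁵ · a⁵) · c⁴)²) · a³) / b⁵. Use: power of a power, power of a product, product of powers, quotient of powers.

((((b⁵ · a⁵) · c⁴)²) · a³) / b⁵
= ((((b⁵ · a⁵)²) · ((c⁴)²)) · a³) / b⁵    [power of a product]
= (((((b⁵)²) · ((a⁵)²)) · ((c⁴)²)) · a³) / b⁵    [power of a product]
= (((b¹⁰ · ((a⁵)²)) · ((c⁴)²)) · a³) / b⁵    [power of a power]
= (((b¹⁰ · a¹⁰) · ((c⁴)²)) · a³) / b⁵    [power of a power]
= (((b¹⁰ · a¹⁰) · c⁸) · a³) / b⁵    [power of a power]
= a¹³b⁵c⁸    [quotient of powers; product of powers]

a¹³b⁵c⁸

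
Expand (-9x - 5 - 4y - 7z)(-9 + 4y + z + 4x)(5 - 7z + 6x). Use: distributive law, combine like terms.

575x - 264xz + 186x² - 164xy + 172xyz - 312x²y + 217xz² + 30x²z - 216x³ + 225 - 25z + 80y - 272yz - 441z² - 80y² + 112y²z - 96xy² + 224yz² + 49z³

(-9x - 5 - 4y - 7z)(-9 + 4y + z + 4x)(5 - 7z + 6x)
= (81x - 36xy - 9xz - 36x² + 45 - 20y - 5z - 20x + 36y - 16y² - 4yz - 16xy + 63z - 28yz - 7z² - 28xz)(5 - 7z + 6x)    [distributive law]
= (61x - 52xy - 37xz - 36x² + 45 + 16y + 58z - 16y² - 32yz - 7z²)(5 - 7z + 6x)    [combine like terms]
= 305x - 427xz + 366x² - 260xy + 364xyz - 312x²y - 185xz + 259xz² - 222x²z - 180x² + 252x²z - 216x³ + 225 - 315z + 270x + 80y - 112yz + 96xy + 290z - 406z² + 348xz - 80y² + 112y²z - 96xy² - 160yz + 224yz² - 192xyz - 35z² + 49z³ - 42xz²    [distributive law]
= 575x - 264xz + 186x² - 164xy + 172xyz - 312x²y + 217xz² + 30x²z - 216x³ + 225 - 25z + 80y - 272yz - 441z² - 80y² + 112y²z - 96xy² + 224yz² + 49z³    [combine like terms]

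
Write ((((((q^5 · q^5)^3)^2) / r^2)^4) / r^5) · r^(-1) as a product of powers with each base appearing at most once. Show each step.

((((((q^5 · q^5)^3)^2) / r^2)^4) / r^5) · r^(-1)
= ((((((q^5 · q^5)^3)^2)^4) / ((r^2)^4)) / r^5) · r^(-1)    [power of a quotient]
= (((((q^5 · q^5)^3)^8) / ((r^2)^4)) / r^5) · r^(-1)    [power of a power]
= ((((q^5 · q^5)^24) / ((r^2)^4)) / r^5) · r^(-1)    [power of a power]
= (((((q^5)^24) · ((q^5)^24)) / ((r^2)^4)) / r^5) · r^(-1)    [power of a product]
= (((q^120 · ((q^5)^24)) / ((r^2)^4)) / r^5) · r^(-1)    [power of a power]
= (((q^120 · q^120) / ((r^2)^4)) / r^5) · r^(-1)    [power of a power]
= ((q^240 / ((r^2)^4)) / r^5) · r^(-1)    [product of powers]
= ((q^240 / r^8) / r^5) · r^(-1)    [power of a power]
= q^240·r^(-14)    [quotient of powers; product of powers]

q^240·r^(-14)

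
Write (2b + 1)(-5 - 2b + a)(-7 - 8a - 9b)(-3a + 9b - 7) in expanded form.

-601ab + 209b² - 588b - 179a²b + 151ab² + 972b³ - 186a²b² + 18ab³ + 324b⁴ + 48a³b - 336a - 245 - 43a² + 24a³

(2b + 1)(-5 - 2b + a)(-7 - 8a - 9b)(-3a + 9b - 7)
= (-10b - 4b² + 2ab - 5 - 2b + a)(-7 - 8a - 9b)(-3a + 9b - 7)    [distributive law]
= (-12b - 4b² + 2ab - 5 + a)(-7 - 8a - 9b)(-3a + 9b - 7)    [combine like terms]
= (84b + 96ab + 108b² + 28b² + 32ab² + 36b³ - 14ab - 16a²b - 18ab² + 35 + 40a + 45b - 7a - 8a² - 9ab)(-3a + 9b - 7)    [distributive law]
= (129b + 73ab + 136b² + 14ab² + 36b³ - 16a²b + 35 + 33a - 8a²)(-3a + 9b - 7)    [combine like terms]
= -387ab + 1161b² - 903b - 219a²b + 657ab² - 511ab - 408ab² + 1224b³ - 952b² - 42a²b² + 126ab³ - 98ab² - 108ab³ + 324b⁴ - 252b³ + 48a³b - 144a²b² + 112a²b - 105a + 315b - 245 - 99a² + 297ab - 231a + 24a³ - 72a²b + 56a²    [distributive law]
= -601ab + 209b² - 588b - 179a²b + 151ab² + 972b³ - 186a²b² + 18ab³ + 324b⁴ + 48a³b - 336a - 245 - 43a² + 24a³    [combine like terms]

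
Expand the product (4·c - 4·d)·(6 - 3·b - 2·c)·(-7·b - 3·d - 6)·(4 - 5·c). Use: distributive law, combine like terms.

-384·b·c + 704·b·c² - 1200·c·d + 696·c²·d - 576·c + 912·c² + 336·b²·c - 420·b²·c² - 560·b·c·d + 100·b·c²·d - 280·b·c³ - 120·c³·d - 240·c³ + 384·b·d + 288·d² - 456·c·d² + 576·d - 336·b²·d + 420·b²·c·d - 144·b·d² + 180·b·c·d² + 120·c²·d²

(4·c - 4·d)·(6 - 3·b - 2·c)·(-7·b - 3·d - 6)·(4 - 5·c)
= (24·c - 12·b·c - 8·c² - 24·d + 12·b·d + 8·c·d)·(-7·b - 3·d - 6)·(4 - 5·c)    [distributive law]
= (-168·b·c - 72·c·d - 144·c + 84·b²·c + 36·b·c·d + 72·b·c + 56·b·c² + 24·c²·d + 48·c² + 168·b·d + 72·d² + 144·d - 84·b²·d - 36·b·d² - 72·b·d - 56·b·c·d - 24·c·d² - 48·c·d)·(4 - 5·c)    [distributive law]
= (-96·b·c - 120·c·d - 144·c + 84·b²·c - 20·b·c·d + 56·b·c² + 24·c²·d + 48·c² + 96·b·d + 72·d² + 144·d - 84·b²·d - 36·b·d² - 24·c·d²)·(4 - 5·c)    [combine like terms]
= -384·b·c + 480·b·c² - 480·c·d + 600·c²·d - 576·c + 720·c² + 336·b²·c - 420·b²·c² - 80·b·c·d + 100·b·c²·d + 224·b·c² - 280·b·c³ + 96·c²·d - 120·c³·d + 192·c² - 240·c³ + 384·b·d - 480·b·c·d + 288·d² - 360·c·d² + 576·d - 720·c·d - 336·b²·d + 420·b²·c·d - 144·b·d² + 180·b·c·d² - 96·c·d² + 120·c²·d²    [distributive law]
= -384·b·c + 704·b·c² - 1200·c·d + 696·c²·d - 576·c + 912·c² + 336·b²·c - 420·b²·c² - 560·b·c·d + 100·b·c²·d - 280·b·c³ - 120·c³·d - 240·c³ + 384·b·d + 288·d² - 456·c·d² + 576·d - 336·b²·d + 420·b²·c·d - 144·b·d² + 180·b·c·d² + 120·c²·d²    [combine like terms]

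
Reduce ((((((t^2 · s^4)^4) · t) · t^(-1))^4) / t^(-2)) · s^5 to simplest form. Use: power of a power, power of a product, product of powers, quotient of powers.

((((((t^2 · s^4)^4) · t) · t^(-1))^4) / t^(-2)) · s^5
= ((((((t^2 · s^4)^4) · t)^4) · ((t^(-1))^4)) / t^(-2)) · s^5    [power of a product]
= ((((((t^2 · s^4)^4)^4) · (t^4)) · ((t^(-1))^4)) / t^(-2)) · s^5    [power of a product]
= (((((t^2 · s^4)^16) · (t^4)) · ((t^(-1))^4)) / t^(-2)) · s^5    [power of a power]
= ((((((t^2)^16) · ((s^4)^16)) · (t^4)) · ((t^(-1))^4)) / t^(-2)) · s^5    [power of a product]
= ((((t^32 · ((s^4)^16)) · (t^4)) · ((t^(-1))^4)) / t^(-2)) · s^5    [power of a power]
= ((((t^32 · s^64) · (t^4)) · ((t^(-1))^4)) / t^(-2)) · s^5    [power of a power]
= ((((t^32 · s^64) · t^4) · t^(-4)) / t^(-2)) · s^5    [power of a power]
= s^69·t^34    [quotient of powers; product of powers]

s^69·t^34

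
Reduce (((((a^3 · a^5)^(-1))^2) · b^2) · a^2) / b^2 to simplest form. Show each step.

a^(-14)

(((((a^3 · a^5)^(-1))^2) · b^2) · a^2) / b^2
= ((((a^3 · a^5)^(-2)) · b^2) · a^2) / b^2    [power of a power]
= (((((a^3)^(-2)) · ((a^5)^(-2))) · b^2) · a^2) / b^2    [power of a product]
= (((a^(-6) · ((a^5)^(-2))) · b^2) · a^2) / b^2    [power of a power]
= (((a^(-6) · a^(-10)) · b^2) · a^2) / b^2    [power of a power]
= ((a^(-16) · b^2) · a^2) / b^2    [product of powers]
= a^(-14)    [quotient of powers; product of powers]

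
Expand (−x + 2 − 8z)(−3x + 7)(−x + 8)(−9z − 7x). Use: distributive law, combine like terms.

(−x + 2 − 8z)(−3x + 7)(−x + 8)(−9z − 7x)
= (3x² − 7x − 6x + 14 + 24xz − 56z)(−x + 8)(−9z − 7x)    [distributive law]
= (3x² − 13x + 14 + 24xz − 56z)(−x + 8)(−9z − 7x)    [combine like terms]
= (−3x³ + 24x² + 13x² − 104x − 14x + 112 − 24x²z + 192xz + 56xz − 448z)(−9z − 7x)    [distributive law]
= (−3x³ + 37x² − 118x + 112 − 24x²z + 248xz − 448z)(−9z − 7x)    [combine like terms]
= 27x³z + 21x⁴ − 333x²z − 259x³ + 1062xz + 826x² − 1008z − 784x + 216x²z² + 168x³z − 2232xz² − 1736x²z + 4032z² + 3136xz    [distributive law]
= 195x³z + 21x⁴ − 2069x²z − 259x³ + 4198xz + 826x² − 1008z − 784x + 216x²z² − 2232xz² + 4032z²    [combine like terms]

195x³z + 21x⁴ − 2069x²z − 259x³ + 4198xz + 826x² − 1008z − 784x + 216x²z² − 2232xz² + 4032z²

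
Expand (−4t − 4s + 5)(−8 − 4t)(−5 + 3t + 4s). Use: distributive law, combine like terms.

(−4t − 4s + 5)(−8 − 4t)(−5 + 3t + 4s)
= (32t + 16t^2 + 32s + 16st − 40 − 20t)(−5 + 3t + 4s)    [distributive law]
= (12t + 16t^2 + 32s + 16st − 40)(−5 + 3t + 4s)    [combine like terms]
= −60t + 36t^2 + 48st − 80t^2 + 48t^3 + 64st^2 − 160s + 96st + 128s^2 − 80st + 48st^2 + 64s^2t + 200 − 120t − 160s    [distributive law]
= −180t − 44t^2 + 64st + 48t^3 + 112st^2 − 320s + 128s^2 + 64s^2t + 200    [combine like terms]

−180t − 44t^2 + 64st + 48t^3 + 112st^2 − 320s + 128s^2 + 64s^2t + 200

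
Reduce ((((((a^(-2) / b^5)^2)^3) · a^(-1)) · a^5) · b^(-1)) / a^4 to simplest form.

((((((a^(-2) / b^5)^2)^3) · a^(-1)) · a^5) · b^(-1)) / a^4
= (((((a^(-2) / b^5)^6) · a^(-1)) · a^5) · b^(-1)) / a^4    [power of a power]
= ((((((a^(-2))^6) / ((b^5)^6)) · a^(-1)) · a^5) · b^(-1)) / a^4    [power of a quotient]
= ((((a^(-12) / ((b^5)^6)) · a^(-1)) · a^5) · b^(-1)) / a^4    [power of a power]
= ((((a^(-12) / b^30) · a^(-1)) · a^5) · b^(-1)) / a^4    [power of a power]
= a^(-12)·b^(-31)    [quotient of powers; product of powers]

a^(-12)·b^(-31)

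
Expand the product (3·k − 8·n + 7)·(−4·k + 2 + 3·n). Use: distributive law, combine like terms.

(3·k − 8·n + 7)·(−4·k + 2 + 3·n)
= −12·k^2 + 6·k + 9·k·n + 32·k·n − 16·n − 24·n^2 − 28·k + 14 + 21·n    [distributive law]
= −12·k^2 − 22·k + 41·k·n + 5·n − 24·n^2 + 14    [combine like terms]

−12·k^2 − 22·k + 41·k·n + 5·n − 24·n^2 + 14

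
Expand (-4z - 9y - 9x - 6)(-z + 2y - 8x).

(-4z - 9y - 9x - 6)(-z + 2y - 8x)
= 4z² - 8yz + 32xz + 9yz - 18y² + 72xy + 9xz - 18xy + 72x² + 6z - 12y + 48x    [distributive law]
= 4z² + yz + 41xz - 18y² + 54xy + 72x² + 6z - 12y + 48x    [combine like terms]

4z² + yz + 41xz - 18y² + 54xy + 72x² + 6z - 12y + 48x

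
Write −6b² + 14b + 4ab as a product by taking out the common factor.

−6b² + 14b + 4ab
= 2(−3b² + 7b + 2ab)    [factor out 2]
= 2b(−3b + 7 + 2a)    [factor out b]

2b(−3b + 7 + 2a)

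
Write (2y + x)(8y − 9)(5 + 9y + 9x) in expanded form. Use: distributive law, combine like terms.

−82y^2 + 144y^3 + 216xy^2 − 90y − 203xy + 72x^2y − 45x − 81x^2

(2y + x)(8y − 9)(5 + 9y + 9x)
= (16y^2 − 18y + 8xy − 9x)(5 + 9y + 9x)    [distributive law]
= 80y^2 + 144y^3 + 144xy^2 − 90y − 162y^2 − 162xy + 40xy + 72xy^2 + 72x^2y − 45x − 81xy − 81x^2    [distributive law]
= −82y^2 + 144y^3 + 216xy^2 − 90y − 203xy + 72x^2y − 45x − 81x^2    [combine like terms]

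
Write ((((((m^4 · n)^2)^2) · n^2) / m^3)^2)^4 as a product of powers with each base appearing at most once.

((((((m^4 · n)^2)^2) · n^2) / m^3)^2)^4
= (((((m^4 · n)^2)^2) · n^2) / m^3)^8    [power of a power]
= (((((m^4 · n)^2)^2) · n^2)^8) / ((m^3)^8)    [power of a quotient]
= (((((m^4 · n)^2)^2)^8) · ((n^2)^8)) / ((m^3)^8)    [power of a product]
= ((((m^4 · n)^2)^16) · ((n^2)^8)) / ((m^3)^8)    [power of a power]
= (((m^4 · n)^32) · ((n^2)^8)) / ((m^3)^8)    [power of a power]
= ((((m^4)^32) · (n^32)) · ((n^2)^8)) / ((m^3)^8)    [power of a product]
= ((m^128 · (n^32)) · ((n^2)^8)) / ((m^3)^8)    [power of a power]
= ((m^128 · n^32) · n^16) / ((m^3)^8)    [power of a power]
= ((m^128 · n^32) · n^16) / m^24    [power of a power]
= m^104n^48    [quotient of powers; product of powers]

m^104n^48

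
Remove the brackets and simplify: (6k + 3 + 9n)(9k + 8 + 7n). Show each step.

54k² + 75k + 123kn + 24 + 93n + 63n²

(6k + 3 + 9n)(9k + 8 + 7n)
= 54k² + 48k + 42kn + 27k + 24 + 21n + 81kn + 72n + 63n²    [distributive law]
= 54k² + 75k + 123kn + 24 + 93n + 63n²    [combine like terms]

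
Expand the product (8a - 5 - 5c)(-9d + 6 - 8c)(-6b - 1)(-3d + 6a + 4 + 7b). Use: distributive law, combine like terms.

(8a - 5 - 5c)(-9d + 6 - 8c)(-6b - 1)(-3d + 6a + 4 + 7b)
= (-72ad + 48a - 64ac + 45d - 30 + 40c + 45cd - 30c + 40c^2)(-6b - 1)(-3d + 6a + 4 + 7b)    [distributive law]
= (-72ad + 48a - 64ac + 45d - 30 + 10c + 45cd + 40c^2)(-6b - 1)(-3d + 6a + 4 + 7b)    [combine like terms]
= (432abd + 72ad - 288ab - 48a + 384abc + 64ac - 270bd - 45d + 180b + 30 - 60bc - 10c - 270bcd - 45cd - 240bc^2 - 40c^2)(-3d + 6a + 4 + 7b)    [distributive law]
= -1296abd^2 + 2592a^2bd + 1728abd + 3024ab^2d - 216ad^2 + 432a^2d + 288ad + 504abd + 864abd - 1728a^2b - 1152ab - 2016ab^2 + 144ad - 288a^2 - 192a - 336ab - 1152abcd + 2304a^2bc + 1536abc + 2688ab^2c - 192acd + 384a^2c + 256ac + 448abc + 810bd^2 - 1620abd - 1080bd - 1890b^2d + 135d^2 - 270ad - 180d - 315bd - 540bd + 1080ab + 720b + 1260b^2 - 90d + 180a + 120 + 210b + 180bcd - 360abc - 240bc - 420b^2c + 30cd - 60ac - 40c - 70bc + 810bcd^2 - 1620abcd - 1080bcd - 1890b^2cd + 135cd^2 - 270acd - 180cd - 315bcd + 720bc^2d - 1440abc^2 - 960bc^2 - 1680b^2c^2 + 120c^2d - 240ac^2 - 160c^2 - 280bc^2    [distributive law]
= -1296abd^2 + 2592a^2bd + 1476abd + 3024ab^2d - 216ad^2 + 432a^2d + 162ad - 1728a^2b - 408ab - 2016ab^2 - 288a^2 - 12a - 2772abcd + 2304a^2bc + 1624abc + 2688ab^2c - 462acd + 384a^2c + 196ac + 810bd^2 - 1935bd - 1890b^2d + 135d^2 - 270d + 930b + 1260b^2 + 120 - 1215bcd - 310bc - 420b^2c - 150cd - 40c + 810bcd^2 - 1890b^2cd + 135cd^2 + 720bc^2d - 1440abc^2 - 1240bc^2 - 1680b^2c^2 + 120c^2d - 240ac^2 - 160c^2    [combine like terms]

-1296abd^2 + 2592a^2bd + 1476abd + 3024ab^2d - 216ad^2 + 432a^2d + 162ad - 1728a^2b - 408ab - 2016ab^2 - 288a^2 - 12a - 2772abcd + 2304a^2bc + 1624abc + 2688ab^2c - 462acd + 384a^2c + 196ac + 810bd^2 - 1935bd - 1890b^2d + 135d^2 - 270d + 930b + 1260b^2 + 120 - 1215bcd - 310bc - 420b^2c - 150cd - 40c + 810bcd^2 - 1890b^2cd + 135cd^2 + 720bc^2d - 1440abc^2 - 1240bc^2 - 1680b^2c^2 + 120c^2d - 240ac^2 - 160c^2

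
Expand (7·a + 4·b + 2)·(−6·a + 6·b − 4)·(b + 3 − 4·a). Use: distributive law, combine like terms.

−114·a^2·b + 34·a^2 + 168·a^3 − 78·a·b^2 + 30·a·b − 88·a + 24·b^3 + 68·b^2 − 20·b − 24

(7·a + 4·b + 2)·(−6·a + 6·b − 4)·(b + 3 − 4·a)
= (−42·a^2 + 42·a·b − 28·a − 24·a·b + 24·b^2 − 16·b − 12·a + 12·b − 8)·(b + 3 − 4·a)    [distributive law]
= (−42·a^2 + 18·a·b − 40·a + 24·b^2 − 4·b − 8)·(b + 3 − 4·a)    [combine like terms]
= −42·a^2·b − 126·a^2 + 168·a^3 + 18·a·b^2 + 54·a·b − 72·a^2·b − 40·a·b − 120·a + 160·a^2 + 24·b^3 + 72·b^2 − 96·a·b^2 − 4·b^2 − 12·b + 16·a·b − 8·b − 24 + 32·a    [distributive law]
= −114·a^2·b + 34·a^2 + 168·a^3 − 78·a·b^2 + 30·a·b − 88·a + 24·b^3 + 68·b^2 − 20·b − 24    [combine like terms]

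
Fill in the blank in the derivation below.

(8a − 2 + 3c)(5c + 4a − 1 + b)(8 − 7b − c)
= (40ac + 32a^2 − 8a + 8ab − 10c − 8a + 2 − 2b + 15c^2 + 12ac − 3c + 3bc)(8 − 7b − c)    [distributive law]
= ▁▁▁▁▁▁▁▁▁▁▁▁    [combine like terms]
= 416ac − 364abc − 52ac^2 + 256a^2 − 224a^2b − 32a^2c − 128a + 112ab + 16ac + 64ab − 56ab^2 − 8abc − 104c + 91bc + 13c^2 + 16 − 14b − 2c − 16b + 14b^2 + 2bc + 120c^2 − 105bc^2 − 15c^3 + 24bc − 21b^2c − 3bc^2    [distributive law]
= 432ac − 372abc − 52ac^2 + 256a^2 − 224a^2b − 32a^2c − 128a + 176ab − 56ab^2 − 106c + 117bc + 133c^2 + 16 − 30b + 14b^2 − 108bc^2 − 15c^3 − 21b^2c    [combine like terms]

After combine like terms, the bracketed line is:

(52ac + 32a^2 − 16a + 8ab − 13c + 2 − 2b + 15c^2 + 3bc)(8 − 7b − c)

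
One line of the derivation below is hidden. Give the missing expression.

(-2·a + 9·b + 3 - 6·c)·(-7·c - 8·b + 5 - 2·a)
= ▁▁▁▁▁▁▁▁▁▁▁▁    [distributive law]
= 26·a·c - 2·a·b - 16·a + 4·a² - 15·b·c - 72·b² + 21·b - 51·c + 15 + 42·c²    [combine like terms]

After distributive law, the bracketed line is:

14·a·c + 16·a·b - 10·a + 4·a² - 63·b·c - 72·b² + 45·b - 18·a·b - 21·c - 24·b + 15 - 6·a + 42·c² + 48·b·c - 30·c + 12·a·c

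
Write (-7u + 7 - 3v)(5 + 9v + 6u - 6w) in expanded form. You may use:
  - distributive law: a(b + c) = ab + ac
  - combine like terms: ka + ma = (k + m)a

7u - 81uv - 42u^2 + 42uw + 35 + 48v - 42w - 27v^2 + 18vw

(-7u + 7 - 3v)(5 + 9v + 6u - 6w)
= -35u - 63uv - 42u^2 + 42uw + 35 + 63v + 42u - 42w - 15v - 27v^2 - 18uv + 18vw    [distributive law]
= 7u - 81uv - 42u^2 + 42uw + 35 + 48v - 42w - 27v^2 + 18vw    [combine like terms]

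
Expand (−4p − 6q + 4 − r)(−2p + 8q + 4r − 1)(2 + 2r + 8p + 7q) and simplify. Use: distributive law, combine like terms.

−16p² − 96p²r + 64p³ − 104p²q + 236pq − 394pqr − 524pq² + 100pr − 60pr² − 40p + 170q² − 320q²r − 336q³ + 131qr − 92qr² + 48q + 26r + 26r² − 8 − 8r³

(−4p − 6q + 4 − r)(−2p + 8q + 4r − 1)(2 + 2r + 8p + 7q)
= (8p² − 32pq − 16pr + 4p + 12pq − 48q² − 24qr + 6q − 8p + 32q + 16r − 4 + 2pr − 8qr − 4r² + r)(2 + 2r + 8p + 7q)    [distributive law]
= (8p² − 20pq − 14pr − 4p − 48q² − 32qr + 38q + 17r − 4 − 4r²)(2 + 2r + 8p + 7q)    [combine like terms]
= 16p² + 16p²r + 64p³ + 56p²q − 40pq − 40pqr − 160p²q − 140pq² − 28pr − 28pr² − 112p²r − 98pqr − 8p − 8pr − 32p² − 28pq − 96q² − 96q²r − 384pq² − 336q³ − 64qr − 64qr² − 256pqr − 224q²r + 76q + 76qr + 304pq + 266q² + 34r + 34r² + 136pr + 119qr − 8 − 8r − 32p − 28q − 8r² − 8r³ − 32pr² − 28qr²    [distributive law]
= −16p² − 96p²r + 64p³ − 104p²q + 236pq − 394pqr − 524pq² + 100pr − 60pr² − 40p + 170q² − 320q²r − 336q³ + 131qr − 92qr² + 48q + 26r + 26r² − 8 − 8r³    [combine like terms]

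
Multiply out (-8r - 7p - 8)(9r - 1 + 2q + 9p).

-72r² - 64r - 16qr - 135pr - 65p - 14pq - 63p² + 8 - 16q

(-8r - 7p - 8)(9r - 1 + 2q + 9p)
= -72r² + 8r - 16qr - 72pr - 63pr + 7p - 14pq - 63p² - 72r + 8 - 16q - 72p    [distributive law]
= -72r² - 64r - 16qr - 135pr - 65p - 14pq - 63p² + 8 - 16q    [combine like terms]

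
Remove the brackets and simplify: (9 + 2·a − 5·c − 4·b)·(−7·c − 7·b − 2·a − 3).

(9 + 2·a − 5·c − 4·b)·(−7·c − 7·b − 2·a − 3)
= −63·c − 63·b − 18·a − 27 − 14·a·c − 14·a·b − 4·a² − 6·a + 35·c² + 35·b·c + 10·a·c + 15·c + 28·b·c + 28·b² + 8·a·b + 12·b    [distributive law]
= −48·c − 51·b − 24·a − 27 − 4·a·c − 6·a·b − 4·a² + 35·c² + 63·b·c + 28·b²    [combine like terms]

−48·c − 51·b − 24·a − 27 − 4·a·c − 6·a·b − 4·a² + 35·c² + 63·b·c + 28·b²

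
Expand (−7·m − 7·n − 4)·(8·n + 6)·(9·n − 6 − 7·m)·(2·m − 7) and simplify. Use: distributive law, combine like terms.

−224·m²·n² + 124·m·n² − 1792·m²·n − 2876·m·n + 784·m³·n − 1218·m² − 2652·m + 588·m³ − 1008·m·n³ + 3528·n³ + 2310·n² − 1596·n − 1008

(−7·m − 7·n − 4)·(8·n + 6)·(9·n − 6 − 7·m)·(2·m − 7)
= (−56·m·n − 42·m − 56·n² − 42·n − 32·n − 24)·(9·n − 6 − 7·m)·(2·m − 7)    [distributive law]
= (−56·m·n − 42·m − 56·n² − 74·n − 24)·(9·n − 6 − 7·m)·(2·m − 7)    [combine like terms]
= (−504·m·n² + 336·m·n + 392·m²·n − 378·m·n + 252·m + 294·m² − 504·n³ + 336·n² + 392·m·n² − 666·n² + 444·n + 518·m·n − 216·n + 144 + 168·m)·(2·m − 7)    [distributive law]
= (−112·m·n² + 476·m·n + 392·m²·n + 420·m + 294·m² − 504·n³ − 330·n² + 228·n + 144)·(2·m − 7)    [combine like terms]
= −224·m²·n² + 784·m·n² + 952·m²·n − 3332·m·n + 784·m³·n − 2744·m²·n + 840·m² − 2940·m + 588·m³ − 2058·m² − 1008·m·n³ + 3528·n³ − 660·m·n² + 2310·n² + 456·m·n − 1596·n + 288·m − 1008    [distributive law]
= −224·m²·n² + 124·m·n² − 1792·m²·n − 2876·m·n + 784·m³·n − 1218·m² − 2652·m + 588·m³ − 1008·m·n³ + 3528·n³ + 2310·n² − 1596·n − 1008    [combine like terms]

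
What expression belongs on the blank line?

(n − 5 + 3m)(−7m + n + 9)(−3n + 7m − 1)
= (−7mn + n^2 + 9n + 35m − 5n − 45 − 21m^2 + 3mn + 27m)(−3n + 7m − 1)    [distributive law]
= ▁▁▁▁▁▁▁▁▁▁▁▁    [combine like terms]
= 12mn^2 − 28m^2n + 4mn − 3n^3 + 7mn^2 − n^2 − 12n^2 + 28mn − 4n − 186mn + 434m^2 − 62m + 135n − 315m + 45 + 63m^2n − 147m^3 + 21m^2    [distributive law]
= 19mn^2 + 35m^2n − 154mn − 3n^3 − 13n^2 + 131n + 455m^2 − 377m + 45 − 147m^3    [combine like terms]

By combine like terms:

(−4mn + n^2 + 4n + 62m − 45 − 21m^2)(−3n + 7m − 1)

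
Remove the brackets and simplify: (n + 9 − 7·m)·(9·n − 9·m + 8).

9·n^2 − 72·m·n + 89·n − 137·m + 72 + 63·m^2

(n + 9 − 7·m)·(9·n − 9·m + 8)
= 9·n^2 − 9·m·n + 8·n + 81·n − 81·m + 72 − 63·m·n + 63·m^2 − 56·m    [distributive law]
= 9·n^2 − 72·m·n + 89·n − 137·m + 72 + 63·m^2    [combine like terms]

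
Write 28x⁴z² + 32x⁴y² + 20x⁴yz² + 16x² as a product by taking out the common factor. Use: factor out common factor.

28x⁴z² + 32x⁴y² + 20x⁴yz² + 16x²
= 4(7x⁴z² + 8x⁴y² + 5x⁴yz² + 4x²)    [factor out 4]
= 4x²(7x²z² + 8x²y² + 5x²yz² + 4)    [factor out x²]

4x²(7x²z² + 8x²y² + 5x²yz² + 4)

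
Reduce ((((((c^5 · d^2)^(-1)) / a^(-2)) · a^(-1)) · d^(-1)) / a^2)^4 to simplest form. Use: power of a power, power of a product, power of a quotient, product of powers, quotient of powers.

a^(-4)c^(-20)d^(-12)

((((((c^5 · d^2)^(-1)) / a^(-2)) · a^(-1)) · d^(-1)) / a^2)^4
= ((((((c^5 · d^2)^(-1)) / a^(-2)) · a^(-1)) · d^(-1))^4) / ((a^2)^4)    [power of a quotient]
= ((((((c^5 · d^2)^(-1)) / a^(-2)) · a^(-1))^4) · ((d^(-1))^4)) / ((a^2)^4)    [power of a product]
= ((((((c^5 · d^2)^(-1)) / a^(-2))^4) · ((a^(-1))^4)) · ((d^(-1))^4)) / ((a^2)^4)    [power of a product]
= ((((((c^5 · d^2)^(-1))^4) / ((a^(-2))^4)) · ((a^(-1))^4)) · ((d^(-1))^4)) / ((a^2)^4)    [power of a quotient]
= (((((c^5 · d^2)^(-4)) / ((a^(-2))^4)) · ((a^(-1))^4)) · ((d^(-1))^4)) / ((a^2)^4)    [power of a power]
= ((((((c^5)^(-4)) · ((d^2)^(-4))) / ((a^(-2))^4)) · ((a^(-1))^4)) · ((d^(-1))^4)) / ((a^2)^4)    [power of a product]
= ((((c^(-20) · ((d^2)^(-4))) / ((a^(-2))^4)) · ((a^(-1))^4)) · ((d^(-1))^4)) / ((a^2)^4)    [power of a power]
= ((((c^(-20) · d^(-8)) / ((a^(-2))^4)) · ((a^(-1))^4)) · ((d^(-1))^4)) / ((a^2)^4)    [power of a power]
= ((((c^(-20) · d^(-8)) / a^(-8)) · ((a^(-1))^4)) · ((d^(-1))^4)) / ((a^2)^4)    [power of a power]
= ((((c^(-20) · d^(-8)) / a^(-8)) · a^(-4)) · ((d^(-1))^4)) / ((a^2)^4)    [power of a power]
= ((((c^(-20) · d^(-8)) / a^(-8)) · a^(-4)) · d^(-4)) / ((a^2)^4)    [power of a power]
= ((((c^(-20) · d^(-8)) / a^(-8)) · a^(-4)) · d^(-4)) / a^8    [power of a power]
= a^(-4)c^(-20)d^(-12)    [quotient of powers; product of powers]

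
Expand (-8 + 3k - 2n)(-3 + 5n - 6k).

(-8 + 3k - 2n)(-3 + 5n - 6k)
= 24 - 40n + 48k - 9k + 15kn - 18k^2 + 6n - 10n^2 + 12kn    [distributive law]
= 24 - 34n + 39k + 27kn - 18k^2 - 10n^2    [combine like terms]

24 - 34n + 39k + 27kn - 18k^2 - 10n^2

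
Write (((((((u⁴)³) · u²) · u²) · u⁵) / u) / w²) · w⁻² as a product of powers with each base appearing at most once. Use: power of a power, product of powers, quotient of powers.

(((((((u⁴)³) · u²) · u²) · u⁵) / u) / w²) · w⁻²
= (((((u¹² · u²) · u²) · u⁵) / u) / w²) · w⁻²    [power of a power]
= ((((u¹⁴ · u²) · u⁵) / u) / w²) · w⁻²    [product of powers]
= (((u¹⁶ · u⁵) / u) / w²) · w⁻²    [product of powers]
= ((u²¹ / u) / w²) · w⁻²    [product of powers]
= (u²⁰ / w²) · w⁻²    [quotient of powers]
= u²⁰w⁻⁴    [quotient of powers]

u²⁰w⁻⁴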